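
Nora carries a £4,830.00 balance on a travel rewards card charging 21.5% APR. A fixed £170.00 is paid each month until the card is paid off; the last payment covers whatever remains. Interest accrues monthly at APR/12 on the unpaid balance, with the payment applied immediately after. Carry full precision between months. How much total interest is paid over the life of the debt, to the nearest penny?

Monthly rate r = 21.5%/12 = 1.79167% = 0.0179167.
Payoff takes n = ⌈−ln(1 − rB₀/P)/ln(1+r)⌉ = ⌈40.061⌉ = 41 payments; the last is £10.41.
Total paid = 40·£170.00 + £10.41 = £6,810.41.
Total interest = total paid − principal = £6,810.41 − £4,830.00 = £1,980.41.

£1,980.41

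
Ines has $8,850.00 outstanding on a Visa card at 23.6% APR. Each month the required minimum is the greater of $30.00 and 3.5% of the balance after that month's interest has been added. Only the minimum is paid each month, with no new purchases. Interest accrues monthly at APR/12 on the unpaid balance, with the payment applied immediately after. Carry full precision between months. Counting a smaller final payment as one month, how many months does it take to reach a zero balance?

187 months

Monthly rate r = 23.6%/12 = 1.96667% = 0.0196667.
While 3.5% of the post-interest balance exceeds $30.00, each month B ← (B·(1+r))·(1 − 0.035), i.e. B shrinks by the factor (1+r)·0.965 = 0.98398.
This holds for months 1–146. Entering month 147 the balance is $837.20; 3.5% of the post-interest balance is now below $30.00, so the flat $30.00 minimum applies from here.
From month 147 a fixed $30.00 at rate r clears $837.20 in 41 more payments. Total: 146 + 41 = 187 months.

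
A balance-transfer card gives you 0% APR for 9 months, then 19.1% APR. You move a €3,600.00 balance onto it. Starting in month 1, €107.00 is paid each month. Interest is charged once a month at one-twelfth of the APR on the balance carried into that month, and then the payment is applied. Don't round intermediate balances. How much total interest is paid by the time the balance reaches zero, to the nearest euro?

Promo months 1–9 at r₀ = 0%/12 = 0; months 10+ at r₁ = 19.1%/12 = 0.0159167.
After month 9 (no interest yet): B = €3,600.00 − 9·€107.00 = €2,637.00.
Then at r₁ with €107.00/mo: n₂ = −ln(1 − r₁·B/P)/ln(1+r₁) ≈ 31.54 → 32 more payments.
Total paid = 40·€107.00 + €57.69 = €4,337.69; interest = €4,337.69 − €3,600.00 = €737.69.

€738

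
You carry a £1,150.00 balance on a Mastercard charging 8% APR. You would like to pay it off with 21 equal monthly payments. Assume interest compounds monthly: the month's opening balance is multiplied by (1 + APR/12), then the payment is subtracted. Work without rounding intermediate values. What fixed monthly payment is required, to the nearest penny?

Monthly rate r = 8%/12 = 0.666667% = 0.00666667.
Level-payment amortization: P = B₀·r / (1 − (1+r)^(−n)) = 1150.00·0.00666667 / (1 − 1.00667^(−21)).
Denominator 1 − (1+r)^(−21) = 0.130237764.
P = 7.66667 / 0.130237764 ≈ 58.87.

£58.87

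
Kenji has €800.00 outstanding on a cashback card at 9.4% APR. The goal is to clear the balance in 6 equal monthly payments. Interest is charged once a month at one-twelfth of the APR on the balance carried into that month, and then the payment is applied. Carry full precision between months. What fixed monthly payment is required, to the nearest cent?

€137.01

Monthly rate r = 9.4%/12 = 0.783333% = 0.00783333.
Level-payment amortization: P = B₀·r / (1 − (1+r)^(−n)) = 800.00·0.00783333 / (1 − 1.00783^(−6)).
Denominator 1 − (1+r)^(−6) = 0.0457378667.
P = 6.26667 / 0.0457378667 ≈ 137.01.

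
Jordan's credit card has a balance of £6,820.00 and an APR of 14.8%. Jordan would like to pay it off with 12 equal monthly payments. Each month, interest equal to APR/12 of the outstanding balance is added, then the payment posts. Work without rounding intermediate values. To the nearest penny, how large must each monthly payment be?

Monthly rate r = 14.8%/12 = 1.23333% = 0.0123333.
Level-payment amortization: P = B₀·r / (1 − (1+r)^(−n)) = 6820.00·0.0123333 / (1 − 1.01233^(−12)).
Denominator 1 − (1+r)^(−12) = 0.136787832.
P = 84.1133 / 0.136787832 ≈ 614.92.

£614.92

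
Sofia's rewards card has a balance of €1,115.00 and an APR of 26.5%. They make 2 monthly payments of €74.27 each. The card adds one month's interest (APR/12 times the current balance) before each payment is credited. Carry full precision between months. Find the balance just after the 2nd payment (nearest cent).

Monthly rate r = 26.5%/12 = 2.20833% = 0.0220833.
Each month: B ← B·(1+r) − €74.27.
Month 1: interest €24.62; balance after payment €1,065.35.
Month 2: interest €23.53; balance after payment €1,014.61.

€1,014.61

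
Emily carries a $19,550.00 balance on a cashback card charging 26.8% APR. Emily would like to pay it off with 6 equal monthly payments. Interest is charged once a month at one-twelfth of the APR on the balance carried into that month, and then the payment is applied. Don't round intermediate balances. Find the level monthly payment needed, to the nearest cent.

$3,517.71

Monthly rate r = 26.8%/12 = 2.23333% = 0.0223333.
Level-payment amortization: P = B₀·r / (1 − (1+r)^(−n)) = 19550.00·0.0223333 / (1 − 1.02233^(−6)).
Denominator 1 − (1+r)^(−6) = 0.12411947.
P = 436.617 / 0.12411947 ≈ 3517.71.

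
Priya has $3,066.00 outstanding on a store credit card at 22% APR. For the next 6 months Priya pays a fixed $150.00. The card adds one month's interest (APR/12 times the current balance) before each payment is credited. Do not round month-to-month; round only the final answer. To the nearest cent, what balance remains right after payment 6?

$2,476.83

Monthly rate r = 22%/12 = 1.83333% = 0.0183333.
Each month: B ← B·(1+r) − $150.00.
Month 1: interest $56.21; balance after payment $2,972.21.
Month 2: interest $54.49; balance after payment $2,876.70.
Month 3: interest $52.74; balance after payment $2,779.44.
Month 4: interest $50.96; balance after payment $2,680.40.
Month 5: interest $49.14; balance after payment $2,579.54.
Month 6: interest $47.29; balance after payment $2,476.83.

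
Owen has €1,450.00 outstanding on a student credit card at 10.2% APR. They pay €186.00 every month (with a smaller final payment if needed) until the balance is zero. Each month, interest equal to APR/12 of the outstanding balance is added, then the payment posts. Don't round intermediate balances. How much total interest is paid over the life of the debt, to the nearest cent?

€56.71

Monthly rate r = 10.2%/12 = 0.85% = 0.0085.
Payoff takes n = ⌈−ln(1 − rB₀/P)/ln(1+r)⌉ = ⌈8.100⌉ = 9 payments; the last is €18.71.
Total paid = 8·€186.00 + €18.71 = €1,506.71.
Total interest = total paid − principal = €1,506.71 − €1,450.00 = €56.71.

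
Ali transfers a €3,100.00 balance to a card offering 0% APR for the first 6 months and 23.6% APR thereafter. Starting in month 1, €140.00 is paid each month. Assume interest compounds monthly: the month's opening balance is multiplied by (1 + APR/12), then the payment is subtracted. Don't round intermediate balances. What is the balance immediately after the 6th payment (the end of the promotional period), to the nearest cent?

€2,260.00

Promo months 1–6 at r₀ = 0%/12 = 0; months 7+ at r₁ = 23.6%/12 = 0.0196667.
After month 6 (no interest yet): B = €3,100.00 − 6·€140.00 = €2,260.00.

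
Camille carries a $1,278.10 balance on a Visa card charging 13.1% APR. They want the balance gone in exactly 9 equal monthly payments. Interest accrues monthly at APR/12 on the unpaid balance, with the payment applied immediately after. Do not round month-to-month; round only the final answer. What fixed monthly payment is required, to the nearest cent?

Monthly rate r = 13.1%/12 = 1.09167% = 0.0109167.
Level-payment amortization: P = B₀·r / (1 − (1+r)^(−n)) = 1278.10·0.0109167 / (1 − 1.01092^(−9)).
Denominator 1 − (1+r)^(−9) = 0.0930950134.
P = 13.9526 / 0.0930950134 ≈ 149.87.

$149.87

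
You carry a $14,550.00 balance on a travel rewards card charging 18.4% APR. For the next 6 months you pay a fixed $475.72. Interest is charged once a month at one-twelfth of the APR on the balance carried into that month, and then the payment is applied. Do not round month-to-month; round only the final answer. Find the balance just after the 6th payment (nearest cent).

$12,974.98

Monthly rate r = 18.4%/12 = 1.53333% = 0.0153333.
Each month: B ← B·(1+r) − $475.72.
Month 1: interest $223.10; balance after payment $14,297.38.
Month 2: interest $219.23; balance after payment $14,040.89.
Month 3: interest $215.29; balance after payment $13,780.46.
Month 4: interest $211.30; balance after payment $13,516.04.
Month 5: interest $207.25; balance after payment $13,247.57.
Month 6: interest $203.13; balance after payment $12,974.98.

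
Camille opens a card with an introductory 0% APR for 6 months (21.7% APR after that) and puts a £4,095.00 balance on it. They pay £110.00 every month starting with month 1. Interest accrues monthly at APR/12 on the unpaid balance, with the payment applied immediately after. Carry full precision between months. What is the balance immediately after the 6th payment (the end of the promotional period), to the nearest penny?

£3,435.00

Promo months 1–6 at r₀ = 0%/12 = 0; months 7+ at r₁ = 21.7%/12 = 0.0180833.
After month 6 (no interest yet): B = £4,095.00 − 6·£110.00 = £3,435.00.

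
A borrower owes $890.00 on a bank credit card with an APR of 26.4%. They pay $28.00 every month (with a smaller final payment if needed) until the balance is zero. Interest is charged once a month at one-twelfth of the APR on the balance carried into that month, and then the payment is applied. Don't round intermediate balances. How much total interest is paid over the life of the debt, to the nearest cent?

Monthly rate r = 26.4%/12 = 2.2% = 0.022.
Payoff takes n = ⌈−ln(1 − rB₀/P)/ln(1+r)⌉ = ⌈55.217⌉ = 56 payments; the last is $6.12.
Total paid = 55·$28.00 + $6.12 = $1,546.12.
Total interest = total paid − principal = $1,546.12 − $890.00 = $656.12.

$656.12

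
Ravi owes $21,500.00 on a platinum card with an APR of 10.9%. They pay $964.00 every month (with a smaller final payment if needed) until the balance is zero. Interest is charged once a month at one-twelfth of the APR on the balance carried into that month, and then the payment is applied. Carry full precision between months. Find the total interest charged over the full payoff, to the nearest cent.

Monthly rate r = 10.9%/12 = 0.908333% = 0.00908333.
Payoff takes n = ⌈−ln(1 − rB₀/P)/ln(1+r)⌉ = ⌈25.036⌉ = 26 payments; the last is $34.42.
Total paid = 25·$964.00 + $34.42 = $24,134.42.
Total interest = total paid − principal = $24,134.42 − $21,500.00 = $2,634.42.

$2,634.42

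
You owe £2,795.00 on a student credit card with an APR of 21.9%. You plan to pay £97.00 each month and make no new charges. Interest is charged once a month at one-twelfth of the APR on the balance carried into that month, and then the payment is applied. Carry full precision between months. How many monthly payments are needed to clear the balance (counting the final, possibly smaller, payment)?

42 months

Monthly rate r = 21.9%/12 = 1.825% = 0.01825.
Recurrence: B ← B·(1+r) − £97.00.
Month 1: interest £51.01; balance after payment £2,749.01.
Month 2: interest £50.17; balance after payment £2,702.18.
Closed form: n = −ln(1 − rB₀/P)/ln(1+r) = −ln(0.47414)/ln(1.01825) ≈ 41.263, so the balance reaches zero during payment 42.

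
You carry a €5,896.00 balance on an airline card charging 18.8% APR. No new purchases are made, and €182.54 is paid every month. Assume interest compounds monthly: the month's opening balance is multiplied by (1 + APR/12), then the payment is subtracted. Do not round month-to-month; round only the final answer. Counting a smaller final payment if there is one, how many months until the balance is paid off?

Monthly rate r = 18.8%/12 = 1.56667% = 0.0156667.
Recurrence: B ← B·(1+r) − €182.54.
Month 1: interest €92.37; balance after payment €5,805.83.
Month 2: interest €90.96; balance after payment €5,714.25.
Closed form: n = −ln(1 − rB₀/P)/ln(1+r) = −ln(0.49397)/ln(1.01567) ≈ 45.370, so the balance reaches zero during payment 46.

46 payments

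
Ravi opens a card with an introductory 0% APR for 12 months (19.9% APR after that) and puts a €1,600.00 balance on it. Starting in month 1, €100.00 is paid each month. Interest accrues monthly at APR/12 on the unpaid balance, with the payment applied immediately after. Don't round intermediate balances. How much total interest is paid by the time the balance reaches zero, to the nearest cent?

Promo months 1–12 at r₀ = 0%/12 = 0; months 13+ at r₁ = 19.9%/12 = 0.0165833.
After month 12 (no interest yet): B = €1,600.00 − 12·€100.00 = €400.00.
Then at r₁ with €100.00/mo: n₂ = −ln(1 − r₁·B/P)/ln(1+r₁) ≈ 4.17 → 5 more payments.
Total paid = 16·€100.00 + €17.42 = €1,617.42; interest = €1,617.42 − €1,600.00 = €17.42.

€17.42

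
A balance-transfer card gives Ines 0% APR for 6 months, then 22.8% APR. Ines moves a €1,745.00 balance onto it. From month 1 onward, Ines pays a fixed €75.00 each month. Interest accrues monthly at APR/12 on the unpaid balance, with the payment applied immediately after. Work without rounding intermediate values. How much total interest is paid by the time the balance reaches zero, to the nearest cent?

Promo months 1–6 at r₀ = 0%/12 = 0; months 7+ at r₁ = 22.8%/12 = 0.019.
After month 6 (no interest yet): B = €1,745.00 − 6·€75.00 = €1,295.00.
Then at r₁ with €75.00/mo: n₂ = −ln(1 − r₁·B/P)/ln(1+r₁) ≈ 21.12 → 22 more payments.
Total paid = 27·€75.00 + €9.40 = €2,034.40; interest = €2,034.40 − €1,745.00 = €289.40.

€289.40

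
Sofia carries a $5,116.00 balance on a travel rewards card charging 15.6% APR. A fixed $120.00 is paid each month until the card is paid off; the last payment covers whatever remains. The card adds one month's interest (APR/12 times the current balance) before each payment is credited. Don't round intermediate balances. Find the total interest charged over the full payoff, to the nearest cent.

Monthly rate r = 15.6%/12 = 1.3% = 0.013.
Payoff takes n = ⌈−ln(1 − rB₀/P)/ln(1+r)⌉ = ⌈62.554⌉ = 63 payments; the last is $66.65.
Total paid = 62·$120.00 + $66.65 = $7,506.65.
Total interest = total paid − principal = $7,506.65 − $5,116.00 = $2,390.65.

$2,390.65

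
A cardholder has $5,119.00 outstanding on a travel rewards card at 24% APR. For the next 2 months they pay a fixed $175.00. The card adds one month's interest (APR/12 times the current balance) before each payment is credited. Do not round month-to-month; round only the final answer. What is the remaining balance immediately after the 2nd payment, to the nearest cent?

$4,972.31

Monthly rate r = 24%/12 = 2% = 0.02.
Each month: B ← B·(1+r) − $175.00.
Month 1: interest $102.38; balance after payment $5,046.38.
Month 2: interest $100.93; balance after payment $4,972.31.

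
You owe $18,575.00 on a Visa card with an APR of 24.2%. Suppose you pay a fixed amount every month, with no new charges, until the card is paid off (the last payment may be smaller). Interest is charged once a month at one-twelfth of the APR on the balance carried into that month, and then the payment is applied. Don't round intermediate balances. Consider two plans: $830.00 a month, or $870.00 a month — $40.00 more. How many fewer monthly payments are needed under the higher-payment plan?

2 fewer payments

Monthly rate r = 24.2%/12 = 2.01667% = 0.0201667.
At $830.00/mo: n = ⌈−ln(1 − rB₀/P)/ln(1+r)⌉ = 31 payments (last $52.87); total interest = total paid − $18,575.00 = $6,377.87.
At $870.00/mo: 29 payments (last $178.80); total interest $5,963.80.
Payments saved = 31 − 29 = 2.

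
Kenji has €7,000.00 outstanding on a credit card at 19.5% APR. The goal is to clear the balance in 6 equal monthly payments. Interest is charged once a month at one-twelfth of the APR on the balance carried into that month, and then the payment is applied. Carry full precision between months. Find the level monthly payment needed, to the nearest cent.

€1,233.91

Monthly rate r = 19.5%/12 = 1.625% = 0.01625.
Level-payment amortization: P = B₀·r / (1 − (1+r)^(−n)) = 7000.00·0.01625 / (1 − 1.01625^(−6)).
Denominator 1 − (1+r)^(−6) = 0.0921864758.
P = 113.75 / 0.0921864758 ≈ 1233.91.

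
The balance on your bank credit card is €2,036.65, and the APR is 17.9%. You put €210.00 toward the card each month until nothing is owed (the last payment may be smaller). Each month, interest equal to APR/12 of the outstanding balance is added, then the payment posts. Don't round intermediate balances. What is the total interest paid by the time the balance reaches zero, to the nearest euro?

€180

Monthly rate r = 17.9%/12 = 1.49167% = 0.0149167.
Payoff takes n = ⌈−ln(1 − rB₀/P)/ln(1+r)⌉ = ⌈10.554⌉ = 11 payments; the last is €116.67.
Total paid = 10·€210.00 + €116.67 = €2,216.67.
Total interest = total paid − principal = €2,216.67 − €2,036.65 = €180.02.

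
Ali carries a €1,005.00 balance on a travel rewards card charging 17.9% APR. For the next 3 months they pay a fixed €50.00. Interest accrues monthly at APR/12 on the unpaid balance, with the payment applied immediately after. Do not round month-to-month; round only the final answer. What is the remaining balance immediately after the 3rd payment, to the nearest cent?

Monthly rate r = 17.9%/12 = 1.49167% = 0.0149167.
Each month: B ← B·(1+r) − €50.00.
Month 1: interest €14.99; balance after payment €969.99.
Month 2: interest €14.47; balance after payment €934.46.
Month 3: interest €13.94; balance after payment €898.40.

€898.40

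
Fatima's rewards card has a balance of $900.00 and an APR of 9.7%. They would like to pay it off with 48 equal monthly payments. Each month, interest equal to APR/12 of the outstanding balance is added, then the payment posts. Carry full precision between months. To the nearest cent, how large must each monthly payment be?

$22.70

Monthly rate r = 9.7%/12 = 0.808333% = 0.00808333.
Level-payment amortization: P = B₀·r / (1 − (1+r)^(−n)) = 900.00·0.00808333 / (1 − 1.00808^(−48)).
Denominator 1 − (1+r)^(−48) = 0.320528666.
P = 7.275 / 0.320528666 ≈ 22.70.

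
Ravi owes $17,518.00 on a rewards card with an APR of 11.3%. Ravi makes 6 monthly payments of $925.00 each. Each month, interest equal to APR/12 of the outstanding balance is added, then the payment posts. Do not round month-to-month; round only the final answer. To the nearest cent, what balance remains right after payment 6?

Monthly rate r = 11.3%/12 = 0.941667% = 0.00941667.
Each month: B ← B·(1+r) − $925.00.
Month 1: interest $164.96; balance after payment $16,757.96.
Month 2: interest $157.80; balance after payment $15,990.77.
Month 3: interest $150.58; balance after payment $15,216.35.
Month 4: interest $143.29; balance after payment $14,434.63.
Month 5: interest $135.93; balance after payment $13,645.56.
Month 6: interest $128.50; balance after payment $12,849.05.

$12,849.05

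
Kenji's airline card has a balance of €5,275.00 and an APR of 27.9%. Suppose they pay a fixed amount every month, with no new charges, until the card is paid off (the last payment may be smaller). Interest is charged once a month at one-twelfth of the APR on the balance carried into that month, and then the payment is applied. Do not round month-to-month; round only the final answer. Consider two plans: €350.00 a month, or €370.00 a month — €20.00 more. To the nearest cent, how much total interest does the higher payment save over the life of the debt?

Monthly rate r = 27.9%/12 = 2.325% = 0.02325.
At €350.00/mo: n = ⌈−ln(1 − rB₀/P)/ln(1+r)⌉ = 19 payments (last €270.34); total interest = total paid − €5,275.00 = €1,295.34.
At €370.00/mo: 18 payments (last €193.41); total interest €1,208.41.
Interest saved = €1,295.34 − €1,208.41 = €86.93.

€86.93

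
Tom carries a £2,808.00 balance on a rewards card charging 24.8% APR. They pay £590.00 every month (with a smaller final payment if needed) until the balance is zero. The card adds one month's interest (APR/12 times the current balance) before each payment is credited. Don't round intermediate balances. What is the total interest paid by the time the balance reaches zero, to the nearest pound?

£179

Monthly rate r = 24.8%/12 = 2.06667% = 0.0206667.
Payoff takes n = ⌈−ln(1 − rB₀/P)/ln(1+r)⌉ = ⌈5.062⌉ = 6 payments; the last is £36.67.
Total paid = 5·£590.00 + £36.67 = £2,986.67.
Total interest = total paid − principal = £2,986.67 − £2,808.00 = £178.67.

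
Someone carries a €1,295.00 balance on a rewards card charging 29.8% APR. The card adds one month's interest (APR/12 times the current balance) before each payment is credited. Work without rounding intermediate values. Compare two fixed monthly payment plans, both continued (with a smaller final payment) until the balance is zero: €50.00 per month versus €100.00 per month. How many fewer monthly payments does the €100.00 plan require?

27 fewer payments

Monthly rate r = 29.8%/12 = 2.48333% = 0.0248333.
At €50.00/mo: n = ⌈−ln(1 − rB₀/P)/ln(1+r)⌉ = 43 payments (last €0.56); total interest = total paid − €1,295.00 = €805.56.
At €100.00/mo: 16 payments (last €81.94); total interest €286.94.
Payments saved = 43 − 16 = 27.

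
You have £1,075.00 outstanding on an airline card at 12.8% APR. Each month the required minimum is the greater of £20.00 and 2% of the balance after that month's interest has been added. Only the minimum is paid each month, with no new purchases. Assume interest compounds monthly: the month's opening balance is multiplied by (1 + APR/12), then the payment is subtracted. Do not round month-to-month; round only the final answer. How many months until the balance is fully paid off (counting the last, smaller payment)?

80 months

Monthly rate r = 12.8%/12 = 1.06667% = 0.0106667.
While 2% of the post-interest balance exceeds £20.00, each month B ← (B·(1+r))·(1 − 0.02), i.e. B shrinks by the factor (1+r)·0.98 = 0.99045.
This holds for months 1–9. Entering month 10 the balance is £986.09; 2% of the post-interest balance is now below £20.00, so the flat £20.00 minimum applies from here.
From month 10 a fixed £20.00 at rate r clears £986.09 in 71 more payments. Total: 9 + 71 = 80 months.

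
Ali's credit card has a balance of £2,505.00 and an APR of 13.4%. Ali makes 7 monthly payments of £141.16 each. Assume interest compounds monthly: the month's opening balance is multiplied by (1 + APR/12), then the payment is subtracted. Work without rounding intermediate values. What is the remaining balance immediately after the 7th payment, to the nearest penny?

Monthly rate r = 13.4%/12 = 1.11667% = 0.0111667.
Each month: B ← B·(1+r) − £141.16.
Month 1: interest £27.97; balance after payment £2,391.81.
Month 2: interest £26.71; balance after payment £2,277.36.
Month 3: interest £25.43; balance after payment £2,161.63.
Month 4: interest £24.14; balance after payment £2,044.61.
Month 5: interest £22.83; balance after payment £1,926.28.
Month 6: interest £21.51; balance after payment £1,806.63.
Month 7: interest £20.17; balance after payment £1,685.65.

£1,685.65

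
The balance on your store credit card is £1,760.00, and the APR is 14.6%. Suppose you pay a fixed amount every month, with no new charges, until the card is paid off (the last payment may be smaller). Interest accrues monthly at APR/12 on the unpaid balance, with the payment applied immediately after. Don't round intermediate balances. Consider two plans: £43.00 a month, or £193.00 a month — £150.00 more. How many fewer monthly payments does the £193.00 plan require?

47 fewer payments

Monthly rate r = 14.6%/12 = 1.21667% = 0.0121667.
At £43.00/mo: n = ⌈−ln(1 − rB₀/P)/ln(1+r)⌉ = 57 payments (last £42.33); total interest = total paid − £1,760.00 = £690.33.
At £193.00/mo: 10 payments (last £140.08); total interest £117.08.
Payments saved = 57 − 10 = 47.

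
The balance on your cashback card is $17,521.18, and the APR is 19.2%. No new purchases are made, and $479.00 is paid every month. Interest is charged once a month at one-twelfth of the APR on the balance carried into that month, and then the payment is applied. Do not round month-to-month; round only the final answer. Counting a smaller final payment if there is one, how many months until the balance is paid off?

56 payments

Monthly rate r = 19.2%/12 = 1.6% = 0.016.
Recurrence: B ← B·(1+r) − $479.00.
Month 1: interest $280.34; balance after payment $17,322.52.
Month 2: interest $277.16; balance after payment $17,120.68.
Closed form: n = −ln(1 − rB₀/P)/ln(1+r) = −ln(0.41474)/ln(1.016) ≈ 55.445, so the balance reaches zero during payment 56.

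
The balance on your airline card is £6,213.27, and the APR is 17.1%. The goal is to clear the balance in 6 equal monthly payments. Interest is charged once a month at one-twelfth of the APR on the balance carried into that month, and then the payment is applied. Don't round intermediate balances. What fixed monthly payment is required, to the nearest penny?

Monthly rate r = 17.1%/12 = 1.425% = 0.01425.
Level-payment amortization: P = B₀·r / (1 − (1+r)^(−n)) = 6213.27·0.01425 / (1 − 1.01425^(−6)).
Denominator 1 − (1+r)^(−6) = 0.0813926801.
P = 88.5391 / 0.0813926801 ≈ 1087.80.

£1,087.80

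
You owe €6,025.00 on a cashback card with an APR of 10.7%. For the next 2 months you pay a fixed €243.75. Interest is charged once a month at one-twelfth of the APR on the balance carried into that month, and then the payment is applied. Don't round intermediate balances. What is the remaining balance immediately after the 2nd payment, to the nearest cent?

Monthly rate r = 10.7%/12 = 0.891667% = 0.00891667.
Each month: B ← B·(1+r) − €243.75.
Month 1: interest €53.72; balance after payment €5,834.97.
Month 2: interest €52.03; balance after payment €5,643.25.

€5,643.25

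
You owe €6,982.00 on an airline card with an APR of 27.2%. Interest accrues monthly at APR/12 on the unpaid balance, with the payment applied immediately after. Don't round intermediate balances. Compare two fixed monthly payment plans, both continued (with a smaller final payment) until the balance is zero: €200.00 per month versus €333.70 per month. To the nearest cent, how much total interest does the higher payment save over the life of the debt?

€4,408.17

Monthly rate r = 27.2%/12 = 2.26667% = 0.0226667.
At €200.00/mo: n = ⌈−ln(1 − rB₀/P)/ln(1+r)⌉ = 70 payments (last €181.22); total interest = total paid − €6,982.00 = €6,999.22.
At €333.70/mo: 29 payments (last €229.45); total interest €2,591.05.
Interest saved = €6,999.22 − €2,591.05 = €4,408.17.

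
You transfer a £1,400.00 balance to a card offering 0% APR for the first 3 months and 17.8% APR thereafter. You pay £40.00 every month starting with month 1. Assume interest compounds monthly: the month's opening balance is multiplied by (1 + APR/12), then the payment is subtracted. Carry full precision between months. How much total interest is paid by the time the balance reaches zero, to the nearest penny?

Promo months 1–3 at r₀ = 0%/12 = 0; months 4+ at r₁ = 17.8%/12 = 0.0148333.
After month 3 (no interest yet): B = £1,400.00 − 3·£40.00 = £1,280.00.
Then at r₁ with £40.00/mo: n₂ = −ln(1 − r₁·B/P)/ln(1+r₁) ≈ 43.72 → 44 more payments.
Total paid = 46·£40.00 + £28.78 = £1,868.78; interest = £1,868.78 − £1,400.00 = £468.78.

£468.78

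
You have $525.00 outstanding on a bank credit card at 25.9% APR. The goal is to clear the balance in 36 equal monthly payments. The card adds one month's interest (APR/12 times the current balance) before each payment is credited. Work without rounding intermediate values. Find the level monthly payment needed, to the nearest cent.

Monthly rate r = 25.9%/12 = 2.15833% = 0.0215833.
Level-payment amortization: P = B₀·r / (1 − (1+r)^(−n)) = 525.00·0.0215833 / (1 − 1.02158^(−36)).
Denominator 1 − (1+r)^(−36) = 0.536400204.
P = 11.3312 / 0.536400204 ≈ 21.12.

$21.12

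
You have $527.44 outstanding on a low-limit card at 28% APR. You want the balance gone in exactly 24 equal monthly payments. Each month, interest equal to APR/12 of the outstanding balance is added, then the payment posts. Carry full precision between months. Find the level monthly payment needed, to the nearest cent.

Monthly rate r = 28%/12 = 2.33333% = 0.0233333.
Level-payment amortization: P = B₀·r / (1 − (1+r)^(−n)) = 527.44·0.0233333 / (1 − 1.02333^(−24)).
Denominator 1 − (1+r)^(−24) = 0.425104245.
P = 12.3069 / 0.425104245 ≈ 28.95.

$28.95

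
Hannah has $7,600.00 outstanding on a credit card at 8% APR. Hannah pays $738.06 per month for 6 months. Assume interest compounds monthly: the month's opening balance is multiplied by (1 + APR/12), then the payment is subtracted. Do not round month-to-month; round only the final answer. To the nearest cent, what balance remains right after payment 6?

$3,406.29

Monthly rate r = 8%/12 = 0.666667% = 0.00666667.
Each month: B ← B·(1+r) − $738.06.
Month 1: interest $50.67; balance after payment $6,912.61.
Month 2: interest $46.08; balance after payment $6,220.63.
Month 3: interest $41.47; balance after payment $5,524.04.
Month 4: interest $36.83; balance after payment $4,822.81.
Month 5: interest $32.15; balance after payment $4,116.90.
Month 6: interest $27.45; balance after payment $3,406.29.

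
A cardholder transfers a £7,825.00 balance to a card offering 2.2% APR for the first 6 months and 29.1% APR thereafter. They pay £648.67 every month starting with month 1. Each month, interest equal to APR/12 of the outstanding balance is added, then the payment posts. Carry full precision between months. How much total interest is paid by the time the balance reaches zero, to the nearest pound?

£455

Promo months 1–6 at r₀ = 2.2%/12 = 0.00183333; months 7+ at r₁ = 29.1%/12 = 0.02425.
After month 6: iterate B ← B·(1+r₀) − £648.67 for 6 months → £4,001.57.
Then at r₁ with £648.67/mo: n₂ = −ln(1 − r₁·B/P)/ln(1+r₁) ≈ 6.76 → 7 more payments.
Total paid = 12·£648.67 + £496.26 = £8,280.30; interest = £8,280.30 − £7,825.00 = £455.30.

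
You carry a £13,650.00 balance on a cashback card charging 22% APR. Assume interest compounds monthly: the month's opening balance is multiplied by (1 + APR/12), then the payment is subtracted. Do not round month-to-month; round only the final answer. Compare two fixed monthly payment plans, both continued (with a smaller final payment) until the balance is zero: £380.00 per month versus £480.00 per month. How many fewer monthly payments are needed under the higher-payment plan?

Monthly rate r = 22%/12 = 1.83333% = 0.0183333.
At £380.00/mo: n = ⌈−ln(1 − rB₀/P)/ln(1+r)⌉ = 60 payments (last £56.72); total interest = total paid − £13,650.00 = £8,826.72.
At £480.00/mo: 41 payments (last £267.99); total interest £5,817.99.
Payments saved = 60 − 41 = 19.

19 fewer payments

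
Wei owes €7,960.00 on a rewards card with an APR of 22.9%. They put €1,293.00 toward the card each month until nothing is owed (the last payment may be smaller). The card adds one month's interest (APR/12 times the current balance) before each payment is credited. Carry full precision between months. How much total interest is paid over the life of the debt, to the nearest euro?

Monthly rate r = 22.9%/12 = 1.90833% = 0.0190833.
Payoff takes n = ⌈−ln(1 − rB₀/P)/ln(1+r)⌉ = ⌈6.611⌉ = 7 payments; the last is €793.20.
Total paid = 6·€1,293.00 + €793.20 = €8,551.20.
Total interest = total paid − principal = €8,551.20 − €7,960.00 = €591.20.

€591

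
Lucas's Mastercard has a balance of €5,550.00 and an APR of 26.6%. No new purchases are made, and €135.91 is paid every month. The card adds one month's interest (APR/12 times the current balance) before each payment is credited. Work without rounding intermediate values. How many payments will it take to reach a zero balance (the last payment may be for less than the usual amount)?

108 payments

Monthly rate r = 26.6%/12 = 2.21667% = 0.0221667.
Recurrence: B ← B·(1+r) − €135.91.
Month 1: interest €123.03; balance after payment €5,537.11.
Month 2: interest €122.74; balance after payment €5,523.94.
Closed form: n = −ln(1 − rB₀/P)/ln(1+r) = −ln(0.094805)/ln(1.02217) ≈ 107.456, so the balance reaches zero during payment 108.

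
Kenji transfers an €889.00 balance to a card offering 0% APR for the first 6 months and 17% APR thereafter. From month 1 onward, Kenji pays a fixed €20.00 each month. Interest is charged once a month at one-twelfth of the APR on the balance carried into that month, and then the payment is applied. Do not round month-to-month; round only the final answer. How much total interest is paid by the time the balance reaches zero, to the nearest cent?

€349.66

Promo months 1–6 at r₀ = 0%/12 = 0; months 7+ at r₁ = 17%/12 = 0.0141667.
After month 6 (no interest yet): B = €889.00 − 6·€20.00 = €769.00.
Then at r₁ with €20.00/mo: n₂ = −ln(1 − r₁·B/P)/ln(1+r₁) ≈ 55.93 → 56 more payments.
Total paid = 61·€20.00 + €18.66 = €1,238.66; interest = €1,238.66 − €889.00 = €349.66.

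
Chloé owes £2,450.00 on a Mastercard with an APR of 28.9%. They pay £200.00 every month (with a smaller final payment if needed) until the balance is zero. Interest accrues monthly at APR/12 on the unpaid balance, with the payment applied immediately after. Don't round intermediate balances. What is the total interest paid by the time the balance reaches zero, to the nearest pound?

£488

Monthly rate r = 28.9%/12 = 2.40833% = 0.0240833.
Payoff takes n = ⌈−ln(1 − rB₀/P)/ln(1+r)⌉ = ⌈14.690⌉ = 15 payments; the last is £138.47.
Total paid = 14·£200.00 + £138.47 = £2,938.47.
Total interest = total paid − principal = £2,938.47 − £2,450.00 = £488.47.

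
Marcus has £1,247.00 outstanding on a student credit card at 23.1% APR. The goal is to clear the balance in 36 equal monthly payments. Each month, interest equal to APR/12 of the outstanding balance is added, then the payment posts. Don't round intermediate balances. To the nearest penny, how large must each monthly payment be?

£48.34

Monthly rate r = 23.1%/12 = 1.925% = 0.01925.
Level-payment amortization: P = B₀·r / (1 − (1+r)^(−n)) = 1247.00·0.01925 / (1 − 1.01925^(−36)).
Denominator 1 − (1+r)^(−36) = 0.49662218.
P = 24.0048 / 0.49662218 ≈ 48.34.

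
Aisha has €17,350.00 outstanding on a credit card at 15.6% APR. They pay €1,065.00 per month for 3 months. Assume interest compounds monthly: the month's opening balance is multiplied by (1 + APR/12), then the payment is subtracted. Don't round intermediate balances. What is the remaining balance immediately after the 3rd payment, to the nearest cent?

Monthly rate r = 15.6%/12 = 1.3% = 0.013.
Each month: B ← B·(1+r) − €1,065.00.
Month 1: interest €225.55; balance after payment €16,510.55.
Month 2: interest €214.64; balance after payment €15,660.19.
Month 3: interest €203.58; balance after payment €14,798.77.

€14,798.77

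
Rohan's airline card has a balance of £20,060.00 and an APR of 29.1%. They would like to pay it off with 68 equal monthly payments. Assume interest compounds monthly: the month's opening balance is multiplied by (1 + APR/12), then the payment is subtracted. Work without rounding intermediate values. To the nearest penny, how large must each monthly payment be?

£605.09

Monthly rate r = 29.1%/12 = 2.425% = 0.02425.
Level-payment amortization: P = B₀·r / (1 − (1+r)^(−n)) = 20060.00·0.02425 / (1 − 1.02425^(−68)).
Denominator 1 − (1+r)^(−68) = 0.803937805.
P = 486.455 / 0.803937805 ≈ 605.09.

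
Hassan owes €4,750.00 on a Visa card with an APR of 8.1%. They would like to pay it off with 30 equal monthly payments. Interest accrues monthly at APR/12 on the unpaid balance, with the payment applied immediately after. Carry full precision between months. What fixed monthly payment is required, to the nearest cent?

Monthly rate r = 8.1%/12 = 0.675% = 0.00675.
Level-payment amortization: P = B₀·r / (1 − (1+r)^(−n)) = 4750.00·0.00675 / (1 − 1.00675^(−30)).
Denominator 1 − (1+r)^(−30) = 0.182757673.
P = 32.0625 / 0.182757673 ≈ 175.44.

€175.44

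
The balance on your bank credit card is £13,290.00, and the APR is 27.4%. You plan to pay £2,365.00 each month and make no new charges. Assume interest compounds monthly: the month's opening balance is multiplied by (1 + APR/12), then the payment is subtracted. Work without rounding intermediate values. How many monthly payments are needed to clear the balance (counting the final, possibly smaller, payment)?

Monthly rate r = 27.4%/12 = 2.28333% = 0.0228333.
Recurrence: B ← B·(1+r) − £2,365.00.
Month 1: interest £303.45; balance after payment £11,228.45.
Month 2: interest £256.38; balance after payment £9,119.84.
Closed form: n = −ln(1 − rB₀/P)/ln(1+r) = −ln(0.87169)/ln(1.02283) ≈ 6.083, so the balance reaches zero during payment 7.

7 payments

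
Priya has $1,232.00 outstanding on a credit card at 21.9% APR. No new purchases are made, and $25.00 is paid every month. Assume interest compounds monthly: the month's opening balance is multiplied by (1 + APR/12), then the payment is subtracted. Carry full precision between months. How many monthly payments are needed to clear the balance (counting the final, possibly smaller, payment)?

127 payments

Monthly rate r = 21.9%/12 = 1.825% = 0.01825.
Recurrence: B ← B·(1+r) − $25.00.
Month 1: interest $22.48; balance after payment $1,229.48.
Month 2: interest $22.44; balance after payment $1,226.92.
Closed form: n = −ln(1 − rB₀/P)/ln(1+r) = −ln(0.10064)/ln(1.01825) ≈ 126.964, so the balance reaches zero during payment 127.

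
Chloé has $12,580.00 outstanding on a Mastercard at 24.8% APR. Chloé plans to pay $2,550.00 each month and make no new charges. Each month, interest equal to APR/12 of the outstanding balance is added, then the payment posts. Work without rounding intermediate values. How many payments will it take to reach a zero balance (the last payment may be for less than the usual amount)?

Monthly rate r = 24.8%/12 = 2.06667% = 0.0206667.
Recurrence: B ← B·(1+r) − $2,550.00.
Month 1: interest $259.99; balance after payment $10,289.99.
Month 2: interest $212.66; balance after payment $7,952.65.
Month 3: interest $164.35; balance after payment $5,567.00.
Month 4: interest $115.05; balance after payment $3,132.05.
Month 5: interest $64.73; balance after payment $646.78.
Month 6: interest $13.37; balance after payment $0.00.

6 months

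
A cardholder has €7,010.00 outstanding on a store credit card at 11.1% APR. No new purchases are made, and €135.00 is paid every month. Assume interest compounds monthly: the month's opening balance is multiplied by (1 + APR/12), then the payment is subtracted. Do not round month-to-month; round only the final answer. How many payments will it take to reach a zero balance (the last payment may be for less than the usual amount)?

Monthly rate r = 11.1%/12 = 0.925% = 0.00925.
Recurrence: B ← B·(1+r) − €135.00.
Month 1: interest €64.84; balance after payment €6,939.84.
Month 2: interest €64.19; balance after payment €6,869.04.
Closed form: n = −ln(1 − rB₀/P)/ln(1+r) = −ln(0.51969)/ln(1.00925) ≈ 71.087, so the balance reaches zero during payment 72.

72 payments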